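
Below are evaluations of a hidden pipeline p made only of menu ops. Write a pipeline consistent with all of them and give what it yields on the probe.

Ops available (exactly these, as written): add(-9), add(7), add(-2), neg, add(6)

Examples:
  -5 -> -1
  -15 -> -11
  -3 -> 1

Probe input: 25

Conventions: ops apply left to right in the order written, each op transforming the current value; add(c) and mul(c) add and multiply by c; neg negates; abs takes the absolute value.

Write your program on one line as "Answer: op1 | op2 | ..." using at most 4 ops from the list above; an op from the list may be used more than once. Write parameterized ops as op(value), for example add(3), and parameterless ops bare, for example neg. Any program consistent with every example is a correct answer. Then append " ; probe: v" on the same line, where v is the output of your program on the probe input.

add(-9) | add(7) | add(6) ; probe: 29

Check, running the answer program on each example:
  -5 -> -14 -> -7 -> -1
  -15 -> -24 -> -17 -> -11
  -3 -> -12 -> -5 -> 1
  probe: 25 -> 16 -> 23 -> 29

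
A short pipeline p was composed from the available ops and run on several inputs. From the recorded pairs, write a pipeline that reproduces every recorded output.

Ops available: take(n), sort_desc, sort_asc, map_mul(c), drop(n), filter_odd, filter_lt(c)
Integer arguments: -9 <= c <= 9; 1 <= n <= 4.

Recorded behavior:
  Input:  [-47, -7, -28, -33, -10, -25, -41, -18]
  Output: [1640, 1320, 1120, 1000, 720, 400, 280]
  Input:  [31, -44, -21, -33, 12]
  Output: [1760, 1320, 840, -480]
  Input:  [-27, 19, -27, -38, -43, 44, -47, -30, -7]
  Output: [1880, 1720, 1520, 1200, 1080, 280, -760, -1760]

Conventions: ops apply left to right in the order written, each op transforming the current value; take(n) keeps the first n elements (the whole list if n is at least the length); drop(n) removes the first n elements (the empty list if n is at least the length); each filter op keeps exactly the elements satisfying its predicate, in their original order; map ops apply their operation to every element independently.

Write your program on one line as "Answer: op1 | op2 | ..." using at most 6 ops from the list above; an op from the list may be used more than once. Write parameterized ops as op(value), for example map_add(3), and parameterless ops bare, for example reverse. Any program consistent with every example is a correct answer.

drop(1) | sort_desc | sort_asc | map_mul(-8) | map_mul(5)

Check, running the answer program on each example:
  [-47, -7, -28, -33, -10, -25, -41, -18] -> [-7, -28, -33, -10, -25, -41, -18] -> [-7, -10, -18, -25, -28, -33, -41] -> [-41, -33, -28, -25, -18, -10, -7] -> [328, 264, 224, 200, 144, 80, 56] -> [1640, 1320, 1120, 1000, 720, 400, 280]
  [31, -44, -21, -33, 12] -> [-44, -21, -33, 12] -> [12, -21, -33, -44] -> [-44, -33, -21, 12] -> [352, 264, 168, -96] -> [1760, 1320, 840, -480]
  [-27, 19, -27, -38, -43, 44, -47, -30, -7] -> [19, -27, -38, -43, 44, -47, -30, -7] -> [44, 19, -7, -27, -30, -38, -43, -47] -> [-47, -43, -38, -30, -27, -7, 19, 44] -> [376, 344, 304, 240, 216, 56, -152, -352] -> [1880, 1720, 1520, 1200, 1080, 280, -760, -1760]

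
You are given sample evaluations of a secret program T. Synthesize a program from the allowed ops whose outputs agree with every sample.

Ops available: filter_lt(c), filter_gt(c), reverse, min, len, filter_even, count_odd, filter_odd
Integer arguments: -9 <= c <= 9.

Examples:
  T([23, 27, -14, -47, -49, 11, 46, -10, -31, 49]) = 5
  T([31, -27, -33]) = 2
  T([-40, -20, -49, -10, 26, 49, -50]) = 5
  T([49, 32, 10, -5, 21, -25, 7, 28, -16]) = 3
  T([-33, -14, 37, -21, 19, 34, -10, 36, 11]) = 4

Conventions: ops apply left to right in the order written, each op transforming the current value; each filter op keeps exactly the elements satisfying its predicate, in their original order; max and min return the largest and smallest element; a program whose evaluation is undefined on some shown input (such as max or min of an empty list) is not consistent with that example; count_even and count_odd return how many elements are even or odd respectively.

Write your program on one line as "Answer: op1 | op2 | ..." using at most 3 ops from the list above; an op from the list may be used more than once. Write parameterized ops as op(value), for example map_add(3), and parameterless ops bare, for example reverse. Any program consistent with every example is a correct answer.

filter_lt(6) | len

Check, running the answer program on each example:
  [23, 27, -14, -47, -49, 11, 46, -10, -31, 49] -> [-14, -47, -49, -10, -31] -> 5
  [31, -27, -33] -> [-27, -33] -> 2
  [-40, -20, -49, -10, 26, 49, -50] -> [-40, -20, -49, -10, -50] -> 5
  [49, 32, 10, -5, 21, -25, 7, 28, -16] -> [-5, -25, -16] -> 3
  [-33, -14, 37, -21, 19, 34, -10, 36, 11] -> [-33, -14, -21, -10] -> 4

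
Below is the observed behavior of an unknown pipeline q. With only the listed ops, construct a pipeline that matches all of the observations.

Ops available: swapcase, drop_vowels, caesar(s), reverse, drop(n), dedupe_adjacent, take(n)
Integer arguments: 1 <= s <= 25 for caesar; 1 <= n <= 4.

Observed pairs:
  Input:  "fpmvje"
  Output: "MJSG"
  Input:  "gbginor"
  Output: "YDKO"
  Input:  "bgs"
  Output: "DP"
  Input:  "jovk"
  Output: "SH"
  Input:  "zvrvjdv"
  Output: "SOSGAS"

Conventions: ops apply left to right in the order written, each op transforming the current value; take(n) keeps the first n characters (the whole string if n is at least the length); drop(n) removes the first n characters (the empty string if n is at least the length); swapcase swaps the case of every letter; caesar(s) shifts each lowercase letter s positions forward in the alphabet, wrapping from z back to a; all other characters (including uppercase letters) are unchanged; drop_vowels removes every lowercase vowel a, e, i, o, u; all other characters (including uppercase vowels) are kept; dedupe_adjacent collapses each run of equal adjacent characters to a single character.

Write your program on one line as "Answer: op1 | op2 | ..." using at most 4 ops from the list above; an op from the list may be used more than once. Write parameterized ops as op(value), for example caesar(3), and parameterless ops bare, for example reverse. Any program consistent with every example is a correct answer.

drop_vowels | caesar(23) | swapcase | drop(1)

Check, running the answer program on each example:
  "fpmvje" -> "fpmvj" -> "cmjsg" -> "CMJSG" -> "MJSG"
  "gbginor" -> "gbgnr" -> "dydko" -> "DYDKO" -> "YDKO"
  "bgs" -> "bgs" -> "ydp" -> "YDP" -> "DP"
  "jovk" -> "jvk" -> "gsh" -> "GSH" -> "SH"
  "zvrvjdv" -> "zvrvjdv" -> "wsosgas" -> "WSOSGAS" -> "SOSGAS"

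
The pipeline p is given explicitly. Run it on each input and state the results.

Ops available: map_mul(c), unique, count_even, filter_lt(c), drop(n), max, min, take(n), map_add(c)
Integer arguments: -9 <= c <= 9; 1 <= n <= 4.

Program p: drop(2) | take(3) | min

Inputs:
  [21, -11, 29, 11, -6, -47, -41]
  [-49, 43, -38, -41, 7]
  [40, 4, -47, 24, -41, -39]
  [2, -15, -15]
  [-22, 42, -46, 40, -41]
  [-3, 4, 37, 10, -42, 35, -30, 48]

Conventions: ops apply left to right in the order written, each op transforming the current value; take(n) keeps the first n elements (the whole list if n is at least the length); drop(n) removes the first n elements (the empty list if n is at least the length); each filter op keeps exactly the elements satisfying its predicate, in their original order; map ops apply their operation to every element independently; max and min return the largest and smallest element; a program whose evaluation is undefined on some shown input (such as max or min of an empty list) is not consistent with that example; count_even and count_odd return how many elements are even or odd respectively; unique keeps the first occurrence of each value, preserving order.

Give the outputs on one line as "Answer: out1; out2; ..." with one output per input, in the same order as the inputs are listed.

Execution, op by op:
  [21, -11, 29, 11, -6, -47, -41] -> [29, 11, -6, -47, -41] -> [29, 11, -6] -> -6
  [-49, 43, -38, -41, 7] -> [-38, -41, 7] -> [-38, -41, 7] -> -41
  [40, 4, -47, 24, -41, -39] -> [-47, 24, -41, -39] -> [-47, 24, -41] -> -47
  [2, -15, -15] -> [-15] -> [-15] -> -15
  [-22, 42, -46, 40, -41] -> [-46, 40, -41] -> [-46, 40, -41] -> -46
  [-3, 4, 37, 10, -42, 35, -30, 48] -> [37, 10, -42, 35, -30, 48] -> [37, 10, -42] -> -42

-6; -41; -47; -15; -46; -42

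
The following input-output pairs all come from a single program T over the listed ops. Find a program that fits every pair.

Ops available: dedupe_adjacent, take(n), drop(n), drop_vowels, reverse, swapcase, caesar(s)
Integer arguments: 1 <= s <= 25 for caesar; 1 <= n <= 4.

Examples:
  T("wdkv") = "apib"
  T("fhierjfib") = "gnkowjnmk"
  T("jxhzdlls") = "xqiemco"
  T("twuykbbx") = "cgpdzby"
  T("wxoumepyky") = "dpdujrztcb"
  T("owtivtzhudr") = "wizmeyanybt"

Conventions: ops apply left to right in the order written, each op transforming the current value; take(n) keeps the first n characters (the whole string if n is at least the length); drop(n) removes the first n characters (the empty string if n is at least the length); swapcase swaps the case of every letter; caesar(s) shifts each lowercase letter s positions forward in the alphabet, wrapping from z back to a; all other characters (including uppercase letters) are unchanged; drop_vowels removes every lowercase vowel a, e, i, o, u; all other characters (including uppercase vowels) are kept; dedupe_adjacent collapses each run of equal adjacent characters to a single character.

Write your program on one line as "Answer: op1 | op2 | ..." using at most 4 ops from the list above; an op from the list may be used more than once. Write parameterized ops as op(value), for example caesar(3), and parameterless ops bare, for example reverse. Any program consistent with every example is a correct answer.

caesar(5) | reverse | dedupe_adjacent

Check, running the answer program on each example:
  "wdkv" -> "bipa" -> "apib" -> "apib"
  "fhierjfib" -> "kmnjwokng" -> "gnkowjnmk" -> "gnkowjnmk"
  "jxhzdlls" -> "ocmeiqqx" -> "xqqiemco" -> "xqiemco"
  "twuykbbx" -> "ybzdpggc" -> "cggpdzby" -> "cgpdzby"
  "wxoumepyky" -> "bctzrjudpd" -> "dpdujrztcb" -> "dpdujrztcb"
  "owtivtzhudr" -> "tbynayemziw" -> "wizmeyanybt" -> "wizmeyanybt"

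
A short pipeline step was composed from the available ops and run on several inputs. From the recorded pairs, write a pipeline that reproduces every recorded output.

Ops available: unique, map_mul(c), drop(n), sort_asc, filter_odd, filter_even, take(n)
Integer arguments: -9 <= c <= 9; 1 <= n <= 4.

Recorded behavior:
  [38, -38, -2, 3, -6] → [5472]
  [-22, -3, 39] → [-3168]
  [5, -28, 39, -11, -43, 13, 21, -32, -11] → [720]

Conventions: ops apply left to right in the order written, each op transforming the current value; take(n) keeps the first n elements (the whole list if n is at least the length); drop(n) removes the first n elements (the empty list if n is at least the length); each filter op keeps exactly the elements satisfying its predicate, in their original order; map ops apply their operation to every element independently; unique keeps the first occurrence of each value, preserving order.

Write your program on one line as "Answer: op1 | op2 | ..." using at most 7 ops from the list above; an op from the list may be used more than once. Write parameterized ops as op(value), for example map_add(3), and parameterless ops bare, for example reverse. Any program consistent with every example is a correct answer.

map_mul(6) | unique | map_mul(8) | take(4) | take(1) | map_mul(3)

Check, running the answer program on each example:
  [38, -38, -2, 3, -6] -> [228, -228, -12, 18, -36] -> [228, -228, -12, 18, -36] -> [1824, -1824, -96, 144, -288] -> [1824, -1824, -96, 144] -> [1824] -> [5472]
  [-22, -3, 39] -> [-132, -18, 234] -> [-132, -18, 234] -> [-1056, -144, 1872] -> [-1056, -144, 1872] -> [-1056] -> [-3168]
  [5, -28, 39, -11, -43, 13, 21, -32, -11] -> [30, -168, 234, -66, -258, 78, 126, -192, -66] -> [30, -168, 234, -66, -258, 78, 126, -192] -> [240, -1344, 1872, -528, -2064, 624, 1008, -1536] -> [240, -1344, 1872, -528] -> [240] -> [720]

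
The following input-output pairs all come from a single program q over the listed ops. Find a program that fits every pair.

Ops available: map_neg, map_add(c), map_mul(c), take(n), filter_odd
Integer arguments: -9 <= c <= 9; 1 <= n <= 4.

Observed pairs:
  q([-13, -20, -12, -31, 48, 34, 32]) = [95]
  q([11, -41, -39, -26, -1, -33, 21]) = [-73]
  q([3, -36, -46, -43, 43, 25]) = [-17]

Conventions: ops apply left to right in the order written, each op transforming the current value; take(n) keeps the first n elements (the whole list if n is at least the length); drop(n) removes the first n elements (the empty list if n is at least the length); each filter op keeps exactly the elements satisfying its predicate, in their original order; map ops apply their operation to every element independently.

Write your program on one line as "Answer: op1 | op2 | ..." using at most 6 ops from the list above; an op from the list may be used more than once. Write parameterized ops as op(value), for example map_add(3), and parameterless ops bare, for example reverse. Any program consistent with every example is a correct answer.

map_mul(7) | map_neg | map_add(4) | filter_odd | take(1)

Check, running the answer program on each example:
  [-13, -20, -12, -31, 48, 34, 32] -> [-91, -140, -84, -217, 336, 238, 224] -> [91, 140, 84, 217, -336, -238, -224] -> [95, 144, 88, 221, -332, -234, -220] -> [95, 221] -> [95]
  [11, -41, -39, -26, -1, -33, 21] -> [77, -287, -273, -182, -7, -231, 147] -> [-77, 287, 273, 182, 7, 231, -147] -> [-73, 291, 277, 186, 11, 235, -143] -> [-73, 291, 277, 11, 235, -143] -> [-73]
  [3, -36, -46, -43, 43, 25] -> [21, -252, -322, -301, 301, 175] -> [-21, 252, 322, 301, -301, -175] -> [-17, 256, 326, 305, -297, -171] -> [-17, 305, -297, -171] -> [-17]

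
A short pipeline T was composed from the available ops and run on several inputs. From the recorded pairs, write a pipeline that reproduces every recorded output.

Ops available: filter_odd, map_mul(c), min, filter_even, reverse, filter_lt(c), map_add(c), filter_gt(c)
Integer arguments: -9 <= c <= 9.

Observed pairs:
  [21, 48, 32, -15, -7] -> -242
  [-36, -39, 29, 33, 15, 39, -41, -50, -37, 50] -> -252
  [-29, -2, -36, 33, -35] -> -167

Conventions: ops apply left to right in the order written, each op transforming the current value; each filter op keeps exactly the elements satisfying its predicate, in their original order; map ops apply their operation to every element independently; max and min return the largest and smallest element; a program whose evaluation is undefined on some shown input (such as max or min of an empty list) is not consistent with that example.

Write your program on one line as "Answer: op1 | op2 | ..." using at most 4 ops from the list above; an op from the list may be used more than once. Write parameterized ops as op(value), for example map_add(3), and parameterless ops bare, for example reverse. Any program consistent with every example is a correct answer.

map_mul(-5) | map_add(-2) | min

Check, running the answer program on each example:
  [21, 48, 32, -15, -7] -> [-105, -240, -160, 75, 35] -> [-107, -242, -162, 73, 33] -> -242
  [-36, -39, 29, 33, 15, 39, -41, -50, -37, 50] -> [180, 195, -145, -165, -75, -195, 205, 250, 185, -250] -> [178, 193, -147, -167, -77, -197, 203, 248, 183, -252] -> -252
  [-29, -2, -36, 33, -35] -> [145, 10, 180, -165, 175] -> [143, 8, 178, -167, 173] -> -167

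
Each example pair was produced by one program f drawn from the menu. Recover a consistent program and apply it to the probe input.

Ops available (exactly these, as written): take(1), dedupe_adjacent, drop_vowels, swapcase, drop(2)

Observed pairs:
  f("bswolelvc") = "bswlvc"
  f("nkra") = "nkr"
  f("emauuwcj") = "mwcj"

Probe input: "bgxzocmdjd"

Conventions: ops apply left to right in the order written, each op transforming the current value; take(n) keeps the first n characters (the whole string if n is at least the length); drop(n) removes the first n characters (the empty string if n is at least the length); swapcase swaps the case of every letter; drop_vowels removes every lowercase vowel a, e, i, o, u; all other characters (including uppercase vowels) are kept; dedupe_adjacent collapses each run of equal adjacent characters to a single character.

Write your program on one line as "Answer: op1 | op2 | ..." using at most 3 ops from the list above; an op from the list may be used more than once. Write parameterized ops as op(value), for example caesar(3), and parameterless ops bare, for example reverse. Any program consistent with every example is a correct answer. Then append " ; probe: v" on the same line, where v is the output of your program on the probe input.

drop_vowels | dedupe_adjacent ; probe: "bgxzcmdjd"

Check, running the answer program on each example:
  "bswolelvc" -> "bswllvc" -> "bswlvc"
  "nkra" -> "nkr" -> "nkr"
  "emauuwcj" -> "mwcj" -> "mwcj"
  probe: "bgxzocmdjd" -> "bgxzcmdjd" -> "bgxzcmdjd"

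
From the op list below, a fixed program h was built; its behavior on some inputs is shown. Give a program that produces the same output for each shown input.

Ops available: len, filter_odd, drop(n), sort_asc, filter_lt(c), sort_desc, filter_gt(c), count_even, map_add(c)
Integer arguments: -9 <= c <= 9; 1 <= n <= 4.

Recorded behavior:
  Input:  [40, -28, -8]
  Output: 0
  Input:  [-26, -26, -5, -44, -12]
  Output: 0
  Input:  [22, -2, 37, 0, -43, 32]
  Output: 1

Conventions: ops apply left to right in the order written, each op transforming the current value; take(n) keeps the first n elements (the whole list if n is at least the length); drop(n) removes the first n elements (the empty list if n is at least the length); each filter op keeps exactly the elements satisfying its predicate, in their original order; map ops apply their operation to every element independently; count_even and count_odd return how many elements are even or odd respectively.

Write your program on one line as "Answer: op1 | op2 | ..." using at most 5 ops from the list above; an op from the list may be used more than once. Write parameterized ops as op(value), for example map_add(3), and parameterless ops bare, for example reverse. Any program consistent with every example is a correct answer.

drop(4) | filter_odd | map_add(9) | len

Check, running the answer program on each example:
  [40, -28, -8] -> [] -> [] -> [] -> 0
  [-26, -26, -5, -44, -12] -> [-12] -> [] -> [] -> 0
  [22, -2, 37, 0, -43, 32] -> [-43, 32] -> [-43] -> [-34] -> 1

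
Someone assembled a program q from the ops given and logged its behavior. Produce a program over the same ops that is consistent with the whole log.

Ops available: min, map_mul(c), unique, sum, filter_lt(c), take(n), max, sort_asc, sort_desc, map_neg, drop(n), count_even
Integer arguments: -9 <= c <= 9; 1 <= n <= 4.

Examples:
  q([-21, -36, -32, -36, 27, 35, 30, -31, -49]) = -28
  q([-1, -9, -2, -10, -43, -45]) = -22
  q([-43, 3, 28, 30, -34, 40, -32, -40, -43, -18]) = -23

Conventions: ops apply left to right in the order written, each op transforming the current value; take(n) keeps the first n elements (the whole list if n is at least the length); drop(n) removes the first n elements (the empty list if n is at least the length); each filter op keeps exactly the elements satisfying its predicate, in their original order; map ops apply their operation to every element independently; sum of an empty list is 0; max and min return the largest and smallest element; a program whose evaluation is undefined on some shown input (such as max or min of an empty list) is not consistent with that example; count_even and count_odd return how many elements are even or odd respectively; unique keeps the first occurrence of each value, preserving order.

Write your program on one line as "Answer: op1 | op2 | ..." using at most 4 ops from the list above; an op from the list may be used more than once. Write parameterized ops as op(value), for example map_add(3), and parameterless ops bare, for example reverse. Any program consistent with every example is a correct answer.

sort_asc | drop(2) | sum

Check, running the answer program on each example:
  [-21, -36, -32, -36, 27, 35, 30, -31, -49] -> [-49, -36, -36, -32, -31, -21, 27, 30, 35] -> [-36, -32, -31, -21, 27, 30, 35] -> -28
  [-1, -9, -2, -10, -43, -45] -> [-45, -43, -10, -9, -2, -1] -> [-10, -9, -2, -1] -> -22
  [-43, 3, 28, 30, -34, 40, -32, -40, -43, -18] -> [-43, -43, -40, -34, -32, -18, 3, 28, 30, 40] -> [-40, -34, -32, -18, 3, 28, 30, 40] -> -23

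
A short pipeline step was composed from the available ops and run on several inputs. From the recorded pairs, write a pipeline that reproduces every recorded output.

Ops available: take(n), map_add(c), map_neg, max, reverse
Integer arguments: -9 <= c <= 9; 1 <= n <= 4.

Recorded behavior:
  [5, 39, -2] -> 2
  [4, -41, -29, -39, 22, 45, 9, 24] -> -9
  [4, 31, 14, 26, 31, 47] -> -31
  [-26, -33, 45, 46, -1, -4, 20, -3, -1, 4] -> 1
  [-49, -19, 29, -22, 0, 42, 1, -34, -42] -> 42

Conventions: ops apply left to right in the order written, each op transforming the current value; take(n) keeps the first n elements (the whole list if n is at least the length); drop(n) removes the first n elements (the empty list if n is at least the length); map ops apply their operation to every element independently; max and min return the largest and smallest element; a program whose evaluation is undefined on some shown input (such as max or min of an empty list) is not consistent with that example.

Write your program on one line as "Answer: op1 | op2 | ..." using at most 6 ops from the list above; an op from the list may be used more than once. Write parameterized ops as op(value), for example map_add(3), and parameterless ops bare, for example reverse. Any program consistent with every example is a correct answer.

reverse | map_neg | take(3) | take(2) | max

Check, running the answer program on each example:
  [5, 39, -2] -> [-2, 39, 5] -> [2, -39, -5] -> [2, -39, -5] -> [2, -39] -> 2
  [4, -41, -29, -39, 22, 45, 9, 24] -> [24, 9, 45, 22, -39, -29, -41, 4] -> [-24, -9, -45, -22, 39, 29, 41, -4] -> [-24, -9, -45] -> [-24, -9] -> -9
  [4, 31, 14, 26, 31, 47] -> [47, 31, 26, 14, 31, 4] -> [-47, -31, -26, -14, -31, -4] -> [-47, -31, -26] -> [-47, -31] -> -31
  [-26, -33, 45, 46, -1, -4, 20, -3, -1, 4] -> [4, -1, -3, 20, -4, -1, 46, 45, -33, -26] -> [-4, 1, 3, -20, 4, 1, -46, -45, 33, 26] -> [-4, 1, 3] -> [-4, 1] -> 1
  [-49, -19, 29, -22, 0, 42, 1, -34, -42] -> [-42, -34, 1, 42, 0, -22, 29, -19, -49] -> [42, 34, -1, -42, 0, 22, -29, 19, 49] -> [42, 34, -1] -> [42, 34] -> 42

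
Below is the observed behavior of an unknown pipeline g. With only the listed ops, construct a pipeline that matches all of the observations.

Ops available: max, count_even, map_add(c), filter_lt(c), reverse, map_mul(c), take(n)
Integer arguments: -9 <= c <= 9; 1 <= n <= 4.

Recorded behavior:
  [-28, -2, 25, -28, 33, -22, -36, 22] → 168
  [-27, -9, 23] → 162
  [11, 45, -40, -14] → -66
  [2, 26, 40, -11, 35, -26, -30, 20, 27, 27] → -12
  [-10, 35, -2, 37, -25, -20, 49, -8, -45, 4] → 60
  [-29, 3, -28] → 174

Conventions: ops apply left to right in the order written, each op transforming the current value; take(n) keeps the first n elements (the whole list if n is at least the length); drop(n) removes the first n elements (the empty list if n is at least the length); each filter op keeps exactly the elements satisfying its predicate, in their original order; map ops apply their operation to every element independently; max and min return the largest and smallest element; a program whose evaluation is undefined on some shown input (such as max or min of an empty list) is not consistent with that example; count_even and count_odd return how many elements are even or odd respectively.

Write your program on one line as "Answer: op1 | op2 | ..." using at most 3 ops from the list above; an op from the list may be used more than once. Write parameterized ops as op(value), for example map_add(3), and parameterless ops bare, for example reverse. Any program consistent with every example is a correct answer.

take(1) | map_mul(-6) | max

Check, running the answer program on each example:
  [-28, -2, 25, -28, 33, -22, -36, 22] -> [-28] -> [168] -> 168
  [-27, -9, 23] -> [-27] -> [162] -> 162
  [11, 45, -40, -14] -> [11] -> [-66] -> -66
  [2, 26, 40, -11, 35, -26, -30, 20, 27, 27] -> [2] -> [-12] -> -12
  [-10, 35, -2, 37, -25, -20, 49, -8, -45, 4] -> [-10] -> [60] -> 60
  [-29, 3, -28] -> [-29] -> [174] -> 174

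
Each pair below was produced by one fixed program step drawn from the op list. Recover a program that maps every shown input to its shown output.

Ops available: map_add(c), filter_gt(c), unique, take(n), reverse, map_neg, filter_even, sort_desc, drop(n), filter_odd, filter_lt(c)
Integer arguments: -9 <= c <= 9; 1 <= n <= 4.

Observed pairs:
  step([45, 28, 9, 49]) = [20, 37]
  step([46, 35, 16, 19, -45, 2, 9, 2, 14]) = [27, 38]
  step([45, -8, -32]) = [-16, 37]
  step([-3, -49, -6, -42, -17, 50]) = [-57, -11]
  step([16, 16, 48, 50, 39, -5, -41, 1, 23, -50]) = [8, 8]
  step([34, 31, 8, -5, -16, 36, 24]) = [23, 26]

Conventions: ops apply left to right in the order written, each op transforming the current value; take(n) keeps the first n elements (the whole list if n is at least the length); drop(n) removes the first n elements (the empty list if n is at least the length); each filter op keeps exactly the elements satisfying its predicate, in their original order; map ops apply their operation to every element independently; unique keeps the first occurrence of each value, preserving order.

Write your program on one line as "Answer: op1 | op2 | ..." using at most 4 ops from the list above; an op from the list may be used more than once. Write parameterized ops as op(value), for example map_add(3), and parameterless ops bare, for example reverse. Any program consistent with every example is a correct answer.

map_add(-8) | take(2) | reverse

Check, running the answer program on each example:
  [45, 28, 9, 49] -> [37, 20, 1, 41] -> [37, 20] -> [20, 37]
  [46, 35, 16, 19, -45, 2, 9, 2, 14] -> [38, 27, 8, 11, -53, -6, 1, -6, 6] -> [38, 27] -> [27, 38]
  [45, -8, -32] -> [37, -16, -40] -> [37, -16] -> [-16, 37]
  [-3, -49, -6, -42, -17, 50] -> [-11, -57, -14, -50, -25, 42] -> [-11, -57] -> [-57, -11]
  [16, 16, 48, 50, 39, -5, -41, 1, 23, -50] -> [8, 8, 40, 42, 31, -13, -49, -7, 15, -58] -> [8, 8] -> [8, 8]
  [34, 31, 8, -5, -16, 36, 24] -> [26, 23, 0, -13, -24, 28, 16] -> [26, 23] -> [23, 26]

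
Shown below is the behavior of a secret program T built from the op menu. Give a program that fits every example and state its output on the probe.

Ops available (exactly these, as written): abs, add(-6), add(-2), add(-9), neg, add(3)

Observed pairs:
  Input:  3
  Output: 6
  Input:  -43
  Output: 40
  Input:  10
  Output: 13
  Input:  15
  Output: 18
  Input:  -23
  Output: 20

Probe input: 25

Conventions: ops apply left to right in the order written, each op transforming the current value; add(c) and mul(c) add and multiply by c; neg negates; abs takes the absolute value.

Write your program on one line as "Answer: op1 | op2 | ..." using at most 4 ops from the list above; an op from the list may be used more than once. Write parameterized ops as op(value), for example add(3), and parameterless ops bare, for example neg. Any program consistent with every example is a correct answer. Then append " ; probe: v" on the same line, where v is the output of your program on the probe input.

add(3) | neg | abs ; probe: 28

Check, running the answer program on each example:
  3 -> 6 -> -6 -> 6
  -43 -> -40 -> 40 -> 40
  10 -> 13 -> -13 -> 13
  15 -> 18 -> -18 -> 18
  -23 -> -20 -> 20 -> 20
  probe: 25 -> 28 -> -28 -> 28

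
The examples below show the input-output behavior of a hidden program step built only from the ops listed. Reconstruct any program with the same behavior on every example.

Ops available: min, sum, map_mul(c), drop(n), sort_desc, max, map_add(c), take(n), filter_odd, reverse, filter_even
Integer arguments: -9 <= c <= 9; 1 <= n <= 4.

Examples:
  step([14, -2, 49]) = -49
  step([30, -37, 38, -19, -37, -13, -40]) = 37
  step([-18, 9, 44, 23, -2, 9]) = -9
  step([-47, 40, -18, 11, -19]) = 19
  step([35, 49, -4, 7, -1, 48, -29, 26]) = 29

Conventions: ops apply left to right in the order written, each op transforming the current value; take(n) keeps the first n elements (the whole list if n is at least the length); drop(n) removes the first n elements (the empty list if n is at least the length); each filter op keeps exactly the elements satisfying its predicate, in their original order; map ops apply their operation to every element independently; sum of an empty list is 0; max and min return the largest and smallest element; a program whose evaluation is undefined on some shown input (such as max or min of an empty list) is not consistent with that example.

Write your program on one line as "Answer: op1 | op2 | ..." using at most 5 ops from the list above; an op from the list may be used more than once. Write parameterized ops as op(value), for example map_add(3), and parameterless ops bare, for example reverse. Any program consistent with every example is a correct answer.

map_mul(-1) | drop(1) | filter_odd | max

Check, running the answer program on each example:
  [14, -2, 49] -> [-14, 2, -49] -> [2, -49] -> [-49] -> -49
  [30, -37, 38, -19, -37, -13, -40] -> [-30, 37, -38, 19, 37, 13, 40] -> [37, -38, 19, 37, 13, 40] -> [37, 19, 37, 13] -> 37
  [-18, 9, 44, 23, -2, 9] -> [18, -9, -44, -23, 2, -9] -> [-9, -44, -23, 2, -9] -> [-9, -23, -9] -> -9
  [-47, 40, -18, 11, -19] -> [47, -40, 18, -11, 19] -> [-40, 18, -11, 19] -> [-11, 19] -> 19
  [35, 49, -4, 7, -1, 48, -29, 26] -> [-35, -49, 4, -7, 1, -48, 29, -26] -> [-49, 4, -7, 1, -48, 29, -26] -> [-49, -7, 1, 29] -> 29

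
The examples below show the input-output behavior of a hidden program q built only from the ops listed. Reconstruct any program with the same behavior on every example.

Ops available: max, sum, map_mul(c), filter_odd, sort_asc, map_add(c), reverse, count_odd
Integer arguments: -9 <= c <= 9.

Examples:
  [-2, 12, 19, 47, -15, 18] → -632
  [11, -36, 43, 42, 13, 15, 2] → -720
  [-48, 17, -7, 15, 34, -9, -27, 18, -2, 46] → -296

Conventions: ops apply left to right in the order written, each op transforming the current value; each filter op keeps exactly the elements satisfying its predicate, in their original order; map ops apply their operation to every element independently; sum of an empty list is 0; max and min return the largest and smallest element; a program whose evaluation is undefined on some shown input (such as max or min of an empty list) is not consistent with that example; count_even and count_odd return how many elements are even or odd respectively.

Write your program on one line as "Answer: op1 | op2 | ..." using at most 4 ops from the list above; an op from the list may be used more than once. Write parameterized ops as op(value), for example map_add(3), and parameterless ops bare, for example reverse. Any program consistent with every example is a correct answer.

reverse | map_mul(-8) | sort_asc | sum

Check, running the answer program on each example:
  [-2, 12, 19, 47, -15, 18] -> [18, -15, 47, 19, 12, -2] -> [-144, 120, -376, -152, -96, 16] -> [-376, -152, -144, -96, 16, 120] -> -632
  [11, -36, 43, 42, 13, 15, 2] -> [2, 15, 13, 42, 43, -36, 11] -> [-16, -120, -104, -336, -344, 288, -88] -> [-344, -336, -120, -104, -88, -16, 288] -> -720
  [-48, 17, -7, 15, 34, -9, -27, 18, -2, 46] -> [46, -2, 18, -27, -9, 34, 15, -7, 17, -48] -> [-368, 16, -144, 216, 72, -272, -120, 56, -136, 384] -> [-368, -272, -144, -136, -120, 16, 56, 72, 216, 384] -> -296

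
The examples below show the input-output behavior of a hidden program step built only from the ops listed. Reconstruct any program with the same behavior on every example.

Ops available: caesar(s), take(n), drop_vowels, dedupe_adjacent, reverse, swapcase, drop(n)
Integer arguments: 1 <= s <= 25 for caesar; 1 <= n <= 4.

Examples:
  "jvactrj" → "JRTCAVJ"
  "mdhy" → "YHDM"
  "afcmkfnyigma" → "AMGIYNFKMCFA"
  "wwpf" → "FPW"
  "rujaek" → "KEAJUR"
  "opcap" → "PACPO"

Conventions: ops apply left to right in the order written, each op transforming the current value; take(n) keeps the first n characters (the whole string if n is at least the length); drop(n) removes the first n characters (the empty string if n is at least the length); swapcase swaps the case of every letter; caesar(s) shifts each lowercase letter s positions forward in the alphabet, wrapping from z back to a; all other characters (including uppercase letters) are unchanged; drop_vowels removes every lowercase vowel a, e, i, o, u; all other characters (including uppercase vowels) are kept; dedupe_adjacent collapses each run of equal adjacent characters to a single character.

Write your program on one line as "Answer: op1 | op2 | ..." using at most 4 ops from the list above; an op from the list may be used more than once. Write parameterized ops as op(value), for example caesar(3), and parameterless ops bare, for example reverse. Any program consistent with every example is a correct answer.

swapcase | dedupe_adjacent | reverse

Check, running the answer program on each example:
  "jvactrj" -> "JVACTRJ" -> "JVACTRJ" -> "JRTCAVJ"
  "mdhy" -> "MDHY" -> "MDHY" -> "YHDM"
  "afcmkfnyigma" -> "AFCMKFNYIGMA" -> "AFCMKFNYIGMA" -> "AMGIYNFKMCFA"
  "wwpf" -> "WWPF" -> "WPF" -> "FPW"
  "rujaek" -> "RUJAEK" -> "RUJAEK" -> "KEAJUR"
  "opcap" -> "OPCAP" -> "OPCAP" -> "PACPO"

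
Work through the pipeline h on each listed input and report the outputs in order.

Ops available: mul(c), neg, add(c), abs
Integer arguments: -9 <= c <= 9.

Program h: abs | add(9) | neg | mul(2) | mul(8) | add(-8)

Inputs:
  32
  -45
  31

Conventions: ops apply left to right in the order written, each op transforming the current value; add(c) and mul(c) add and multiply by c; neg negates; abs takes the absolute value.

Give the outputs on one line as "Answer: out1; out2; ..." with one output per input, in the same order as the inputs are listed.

Execution, op by op:
  32 -> 32 -> 41 -> -41 -> -82 -> -656 -> -664
  -45 -> 45 -> 54 -> -54 -> -108 -> -864 -> -872
  31 -> 31 -> 40 -> -40 -> -80 -> -640 -> -648

-664; -872; -648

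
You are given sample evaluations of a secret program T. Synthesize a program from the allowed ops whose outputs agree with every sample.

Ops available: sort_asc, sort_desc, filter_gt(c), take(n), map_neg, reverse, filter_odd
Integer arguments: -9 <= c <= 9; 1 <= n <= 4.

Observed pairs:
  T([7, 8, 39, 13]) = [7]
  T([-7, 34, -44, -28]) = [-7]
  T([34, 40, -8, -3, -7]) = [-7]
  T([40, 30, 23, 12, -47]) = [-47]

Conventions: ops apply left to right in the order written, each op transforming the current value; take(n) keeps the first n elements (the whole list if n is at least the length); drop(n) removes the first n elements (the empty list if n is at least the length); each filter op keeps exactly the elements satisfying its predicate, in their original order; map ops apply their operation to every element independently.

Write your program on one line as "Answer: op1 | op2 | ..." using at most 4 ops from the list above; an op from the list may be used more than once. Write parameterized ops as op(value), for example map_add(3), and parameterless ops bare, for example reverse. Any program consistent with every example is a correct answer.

sort_asc | filter_odd | take(2) | take(1)

Check, running the answer program on each example:
  [7, 8, 39, 13] -> [7, 8, 13, 39] -> [7, 13, 39] -> [7, 13] -> [7]
  [-7, 34, -44, -28] -> [-44, -28, -7, 34] -> [-7] -> [-7] -> [-7]
  [34, 40, -8, -3, -7] -> [-8, -7, -3, 34, 40] -> [-7, -3] -> [-7, -3] -> [-7]
  [40, 30, 23, 12, -47] -> [-47, 12, 23, 30, 40] -> [-47, 23] -> [-47, 23] -> [-47]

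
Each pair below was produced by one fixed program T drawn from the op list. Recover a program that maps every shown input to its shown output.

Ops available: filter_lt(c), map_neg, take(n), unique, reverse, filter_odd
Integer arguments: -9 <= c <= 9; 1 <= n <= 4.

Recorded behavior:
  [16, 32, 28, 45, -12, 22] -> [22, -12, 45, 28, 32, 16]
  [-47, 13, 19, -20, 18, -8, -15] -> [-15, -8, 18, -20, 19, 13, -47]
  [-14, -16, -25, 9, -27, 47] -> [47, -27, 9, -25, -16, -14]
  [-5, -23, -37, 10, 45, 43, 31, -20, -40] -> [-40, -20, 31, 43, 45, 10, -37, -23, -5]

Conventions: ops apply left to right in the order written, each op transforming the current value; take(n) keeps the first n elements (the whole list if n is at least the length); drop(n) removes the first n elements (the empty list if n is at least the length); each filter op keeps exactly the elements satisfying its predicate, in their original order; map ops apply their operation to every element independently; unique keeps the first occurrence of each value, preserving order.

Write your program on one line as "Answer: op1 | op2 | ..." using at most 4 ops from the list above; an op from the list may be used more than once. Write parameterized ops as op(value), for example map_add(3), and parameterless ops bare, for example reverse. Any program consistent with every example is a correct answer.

map_neg | reverse | map_neg

Check, running the answer program on each example:
  [16, 32, 28, 45, -12, 22] -> [-16, -32, -28, -45, 12, -22] -> [-22, 12, -45, -28, -32, -16] -> [22, -12, 45, 28, 32, 16]
  [-47, 13, 19, -20, 18, -8, -15] -> [47, -13, -19, 20, -18, 8, 15] -> [15, 8, -18, 20, -19, -13, 47] -> [-15, -8, 18, -20, 19, 13, -47]
  [-14, -16, -25, 9, -27, 47] -> [14, 16, 25, -9, 27, -47] -> [-47, 27, -9, 25, 16, 14] -> [47, -27, 9, -25, -16, -14]
  [-5, -23, -37, 10, 45, 43, 31, -20, -40] -> [5, 23, 37, -10, -45, -43, -31, 20, 40] -> [40, 20, -31, -43, -45, -10, 37, 23, 5] -> [-40, -20, 31, 43, 45, 10, -37, -23, -5]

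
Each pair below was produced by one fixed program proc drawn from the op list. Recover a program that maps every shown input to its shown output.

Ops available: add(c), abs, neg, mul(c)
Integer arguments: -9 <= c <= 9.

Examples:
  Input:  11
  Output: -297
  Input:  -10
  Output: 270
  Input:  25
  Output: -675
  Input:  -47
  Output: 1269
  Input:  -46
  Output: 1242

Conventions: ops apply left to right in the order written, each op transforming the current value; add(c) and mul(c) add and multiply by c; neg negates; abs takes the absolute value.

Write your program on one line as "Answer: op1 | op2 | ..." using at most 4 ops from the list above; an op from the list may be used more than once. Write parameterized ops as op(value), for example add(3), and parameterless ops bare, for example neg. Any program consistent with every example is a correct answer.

neg | mul(-9) | mul(3) | neg

Check, running the answer program on each example:
  11 -> -11 -> 99 -> 297 -> -297
  -10 -> 10 -> -90 -> -270 -> 270
  25 -> -25 -> 225 -> 675 -> -675
  -47 -> 47 -> -423 -> -1269 -> 1269
  -46 -> 46 -> -414 -> -1242 -> 1242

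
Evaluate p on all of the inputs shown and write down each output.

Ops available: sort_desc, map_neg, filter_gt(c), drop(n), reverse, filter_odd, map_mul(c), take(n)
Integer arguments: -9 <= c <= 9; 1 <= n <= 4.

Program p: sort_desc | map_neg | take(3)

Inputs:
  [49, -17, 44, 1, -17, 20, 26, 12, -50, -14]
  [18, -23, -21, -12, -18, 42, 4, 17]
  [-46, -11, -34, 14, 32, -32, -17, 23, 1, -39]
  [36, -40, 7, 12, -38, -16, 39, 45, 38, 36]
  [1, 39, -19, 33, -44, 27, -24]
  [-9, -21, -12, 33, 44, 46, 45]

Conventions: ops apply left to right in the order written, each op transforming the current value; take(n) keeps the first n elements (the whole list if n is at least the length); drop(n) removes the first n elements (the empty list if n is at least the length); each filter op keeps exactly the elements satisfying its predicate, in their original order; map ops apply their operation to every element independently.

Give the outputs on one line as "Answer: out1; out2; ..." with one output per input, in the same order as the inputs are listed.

[-49, -44, -26]; [-42, -18, -17]; [-32, -23, -14]; [-45, -39, -38]; [-39, -33, -27]; [-46, -45, -44]

Execution, op by op:
  [49, -17, 44, 1, -17, 20, 26, 12, -50, -14] -> [49, 44, 26, 20, 12, 1, -14, -17, -17, -50] -> [-49, -44, -26, -20, -12, -1, 14, 17, 17, 50] -> [-49, -44, -26]
  [18, -23, -21, -12, -18, 42, 4, 17] -> [42, 18, 17, 4, -12, -18, -21, -23] -> [-42, -18, -17, -4, 12, 18, 21, 23] -> [-42, -18, -17]
  [-46, -11, -34, 14, 32, -32, -17, 23, 1, -39] -> [32, 23, 14, 1, -11, -17, -32, -34, -39, -46] -> [-32, -23, -14, -1, 11, 17, 32, 34, 39, 46] -> [-32, -23, -14]
  [36, -40, 7, 12, -38, -16, 39, 45, 38, 36] -> [45, 39, 38, 36, 36, 12, 7, -16, -38, -40] -> [-45, -39, -38, -36, -36, -12, -7, 16, 38, 40] -> [-45, -39, -38]
  [1, 39, -19, 33, -44, 27, -24] -> [39, 33, 27, 1, -19, -24, -44] -> [-39, -33, -27, -1, 19, 24, 44] -> [-39, -33, -27]
  [-9, -21, -12, 33, 44, 46, 45] -> [46, 45, 44, 33, -9, -12, -21] -> [-46, -45, -44, -33, 9, 12, 21] -> [-46, -45, -44]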